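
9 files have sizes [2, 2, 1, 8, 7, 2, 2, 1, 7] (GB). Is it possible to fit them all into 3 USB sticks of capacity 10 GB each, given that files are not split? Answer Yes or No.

No

Total = 32 GB; ⌈32/10⌉ = 4.
At least 4 USB sticks are required, but only 3 are allowed.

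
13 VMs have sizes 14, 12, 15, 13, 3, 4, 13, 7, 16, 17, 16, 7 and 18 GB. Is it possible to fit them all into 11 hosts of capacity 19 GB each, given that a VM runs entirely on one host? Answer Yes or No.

Yes

A valid assignment using 10 hosts:
  host 1: 18 = 18
  host 2: 17 = 17
  host 3: 16 + 3 = 19
  host 4: 16 = 16
  host 5: 15 + 4 = 19
  host 6: 14 = 14
  host 7: 13 = 13
  host 8: 13 = 13
  host 9: 12 + 7 = 19
  host 10: 7 = 7
That uses only 10 ≤ 11, so 11 hosts are enough.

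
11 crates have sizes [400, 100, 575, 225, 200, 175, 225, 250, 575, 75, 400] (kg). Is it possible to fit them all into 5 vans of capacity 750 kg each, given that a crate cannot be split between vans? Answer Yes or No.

Yes

A valid assignment using 5 vans:
  van 1: 575 + 175 = 750
  van 2: 575 + 100 + 75 = 750
  van 3: 400 + 250 = 650
  van 4: 400 + 225 = 625
  van 5: 225 + 200 = 425
Every load is within 750 kg, so 5 vans suffice.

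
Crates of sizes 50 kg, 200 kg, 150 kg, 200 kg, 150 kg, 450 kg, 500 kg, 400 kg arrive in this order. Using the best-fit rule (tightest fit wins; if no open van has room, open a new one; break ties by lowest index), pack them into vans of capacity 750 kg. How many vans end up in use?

  50 → van 1 (new)  [load 50/750]
  200 → van 1  [load 250/750]
  150 → van 1  [load 400/750]
  200 → van 1  [load 600/750]
  150 → van 1  [load 750/750]
  450 → van 2 (new)  [load 450/750]
  500 → van 3 (new)  [load 500/750]
  400 → van 4 (new)  [load 400/750]
4 vans opened.

4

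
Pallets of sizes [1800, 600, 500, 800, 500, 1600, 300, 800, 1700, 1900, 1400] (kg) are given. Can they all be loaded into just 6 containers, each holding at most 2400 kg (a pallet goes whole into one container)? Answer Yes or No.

Yes

A valid assignment using 6 containers:
  container 1: 1900 + 500 = 2400
  container 2: 1800 + 600 = 2400
  container 3: 1700 + 500 = 2200
  container 4: 1600 + 800 = 2400
  container 5: 1400 + 800 = 2200
  container 6: 300 = 300
Every load is within 2400 kg, so 6 containers suffice.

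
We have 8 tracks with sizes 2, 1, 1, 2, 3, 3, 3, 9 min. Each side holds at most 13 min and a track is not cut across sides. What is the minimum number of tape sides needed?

2

Total = 9 + 3 + 3 + 3 + 2 + 2 + 1 + 1 = 24 min.
Lower bound: ⌈24/13⌉ = 2 tape sides.
A packing using 2 tape sides:
  side 1: 9 + 3 + 1 = 13
  side 2: 3 + 3 + 2 + 2 + 1 = 11
This matches the lower bound, so 2 is optimal.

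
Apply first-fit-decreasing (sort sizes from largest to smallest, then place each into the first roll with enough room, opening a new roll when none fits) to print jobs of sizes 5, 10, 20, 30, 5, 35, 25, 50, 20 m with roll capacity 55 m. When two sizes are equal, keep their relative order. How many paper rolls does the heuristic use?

4

Sorted descending: 50, 35, 30, 25, 20, 20, 10, 5, 5.
  50 → roll 1 (new)  [load 50/55]
  35 → roll 2 (new)  [load 35/55]
  30 → roll 3 (new)  [load 30/55]
  25 → roll 3  [load 55/55]
  20 → roll 2  [load 55/55]
  20 → roll 4 (new)  [load 20/55]
  10 → roll 4  [load 30/55]
  5 → roll 1  [load 55/55]
  5 → roll 4  [load 35/55]
4 paper rolls opened.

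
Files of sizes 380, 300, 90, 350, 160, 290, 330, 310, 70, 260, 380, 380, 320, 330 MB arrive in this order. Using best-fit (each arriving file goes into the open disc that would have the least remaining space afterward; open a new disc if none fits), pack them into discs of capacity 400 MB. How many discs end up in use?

  380 → disc 1 (new)  [load 380/400]
  300 → disc 2 (new)  [load 300/400]
  90 → disc 2  [load 390/400]
  350 → disc 3 (new)  [load 350/400]
  160 → disc 4 (new)  [load 160/400]
  290 → disc 5 (new)  [load 290/400]
  330 → disc 6 (new)  [load 330/400]
  310 → disc 7 (new)  [load 310/400]
  70 → disc 6  [load 400/400]
  260 → disc 8 (new)  [load 260/400]
  380 → disc 9 (new)  [load 380/400]
  380 → disc 10 (new)  [load 380/400]
  320 → disc 11 (new)  [load 320/400]
  330 → disc 12 (new)  [load 330/400]
12 discs opened.

12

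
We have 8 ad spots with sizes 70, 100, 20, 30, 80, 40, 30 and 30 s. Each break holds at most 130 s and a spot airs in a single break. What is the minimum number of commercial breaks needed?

4

Total = 100 + 80 + 70 + 40 + 30 + 30 + 30 + 20 = 400 s.
Lower bound: ⌈400/130⌉ = 4 commercial breaks.
A packing using 4 commercial breaks:
  break 1: 100 + 30 = 130
  break 2: 80 + 40 = 120
  break 3: 70 + 30 + 30 = 130
  break 4: 20 = 20
This matches the lower bound, so 4 is optimal.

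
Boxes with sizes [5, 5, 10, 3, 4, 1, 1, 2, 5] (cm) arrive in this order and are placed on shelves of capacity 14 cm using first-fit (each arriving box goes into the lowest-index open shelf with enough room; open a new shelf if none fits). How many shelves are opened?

  5 → shelf 1 (new)  [load 5/14]
  5 → shelf 1  [load 10/14]
  10 → shelf 2 (new)  [load 10/14]
  3 → shelf 1  [load 13/14]
  4 → shelf 2  [load 14/14]
  1 → shelf 1  [load 14/14]
  1 → shelf 3 (new)  [load 1/14]
  2 → shelf 3  [load 3/14]
  5 → shelf 3  [load 8/14]
3 shelves opened.

3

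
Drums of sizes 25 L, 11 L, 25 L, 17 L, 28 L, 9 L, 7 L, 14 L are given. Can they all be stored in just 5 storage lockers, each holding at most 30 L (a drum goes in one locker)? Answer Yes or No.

Yes

A valid assignment using 5 storage lockers:
  locker 1: 28 = 28
  locker 2: 25 = 25
  locker 3: 25 = 25
  locker 4: 17 + 11 = 28
  locker 5: 14 + 9 + 7 = 30
Every load is within 30 L, so 5 storage lockers suffice.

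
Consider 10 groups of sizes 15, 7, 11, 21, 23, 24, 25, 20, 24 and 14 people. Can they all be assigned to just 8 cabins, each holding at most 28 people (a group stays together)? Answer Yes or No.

A valid assignment using 8 cabins:
  cabin 1: 25 = 25
  cabin 2: 24 = 24
  cabin 3: 24 = 24
  cabin 4: 23 = 23
  cabin 5: 21 + 7 = 28
  cabin 6: 20 = 20
  cabin 7: 15 + 11 = 26
  cabin 8: 14 = 14
Every load is within 28 people, so 8 cabins suffice.

Yes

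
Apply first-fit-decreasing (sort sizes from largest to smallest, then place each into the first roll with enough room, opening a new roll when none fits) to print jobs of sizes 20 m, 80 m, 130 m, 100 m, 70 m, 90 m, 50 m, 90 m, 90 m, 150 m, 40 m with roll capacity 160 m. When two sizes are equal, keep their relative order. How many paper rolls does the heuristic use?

Sorted descending: 150, 130, 100, 90, 90, 90, 80, 70, 50, 40, 20.
  150 → roll 1 (new)  [load 150/160]
  130 → roll 2 (new)  [load 130/160]
  100 → roll 3 (new)  [load 100/160]
  90 → roll 4 (new)  [load 90/160]
  90 → roll 5 (new)  [load 90/160]
  90 → roll 6 (new)  [load 90/160]
  80 → roll 7 (new)  [load 80/160]
  70 → roll 4  [load 160/160]
  50 → roll 3  [load 150/160]
  40 → roll 5  [load 130/160]
  20 → roll 2  [load 150/160]
7 paper rolls opened.

7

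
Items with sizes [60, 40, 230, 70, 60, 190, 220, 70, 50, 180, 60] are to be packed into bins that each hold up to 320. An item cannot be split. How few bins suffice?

4

Total = 230 + 220 + 190 + 180 + 70 + 70 + 60 + 60 + 60 + 50 + 40 = 1230.
Lower bound: ⌈1230/320⌉ = 4 bins.
A packing using 4 bins:
  bin 1: 230 + 70 = 300
  bin 2: 220 + 60 + 40 = 320
  bin 3: 190 + 70 + 60 = 320
  bin 4: 180 + 60 + 50 = 290
This matches the lower bound, so 4 is optimal.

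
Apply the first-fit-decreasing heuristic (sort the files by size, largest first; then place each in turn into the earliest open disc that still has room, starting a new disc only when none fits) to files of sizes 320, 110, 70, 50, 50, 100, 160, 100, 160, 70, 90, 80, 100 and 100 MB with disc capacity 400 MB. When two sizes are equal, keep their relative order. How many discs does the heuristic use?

4

Sorted descending: 320, 160, 160, 110, 100, 100, 100, 100, 90, 80, 70, 70, 50, 50.
  320 → disc 1 (new)  [load 320/400]
  160 → disc 2 (new)  [load 160/400]
  160 → disc 2  [load 320/400]
  110 → disc 3 (new)  [load 110/400]
  100 → disc 3  [load 210/400]
  100 → disc 3  [load 310/400]
  100 → disc 4 (new)  [load 100/400]
  100 → disc 4  [load 200/400]
  90 → disc 3  [load 400/400]
  80 → disc 1  [load 400/400]
  70 → disc 2  [load 390/400]
  70 → disc 4  [load 270/400]
  50 → disc 4  [load 320/400]
  50 → disc 4  [load 370/400]
4 discs opened.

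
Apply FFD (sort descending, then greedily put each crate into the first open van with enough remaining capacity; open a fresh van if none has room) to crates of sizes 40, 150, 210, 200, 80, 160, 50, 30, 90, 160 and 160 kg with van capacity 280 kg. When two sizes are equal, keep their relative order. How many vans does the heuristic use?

Sorted descending: 210, 200, 160, 160, 160, 150, 90, 80, 50, 40, 30.
  210 → van 1 (new)  [load 210/280]
  200 → van 2 (new)  [load 200/280]
  160 → van 3 (new)  [load 160/280]
  160 → van 4 (new)  [load 160/280]
  160 → van 5 (new)  [load 160/280]
  150 → van 6 (new)  [load 150/280]
  90 → van 3  [load 250/280]
  80 → van 2  [load 280/280]
  50 → van 1  [load 260/280]
  40 → van 4  [load 200/280]
  30 → van 3  [load 280/280]
6 vans opened.

6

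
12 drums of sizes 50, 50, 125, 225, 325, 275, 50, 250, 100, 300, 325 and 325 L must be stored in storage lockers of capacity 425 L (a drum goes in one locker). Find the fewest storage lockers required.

7

Total = 325 + 325 + 325 + 300 + 275 + 250 + 225 + 125 + 100 + 50 + 50 + 50 = 2400 L.
Lower bound: ⌈2400/425⌉ = 6 storage lockers.
Also, 7 drums each exceed 425/2 L, and no two of those can share a locker, so at least 7 storage lockers are needed.
A packing using 7 storage lockers:
  locker 1: 325 + 100 = 425
  locker 2: 325 + 50 + 50 = 425
  locker 3: 325 + 50 = 375
  locker 4: 300 + 125 = 425
  locker 5: 275 = 275
  locker 6: 250 = 250
  locker 7: 225 = 225
This matches the lower bound, so 7 is optimal.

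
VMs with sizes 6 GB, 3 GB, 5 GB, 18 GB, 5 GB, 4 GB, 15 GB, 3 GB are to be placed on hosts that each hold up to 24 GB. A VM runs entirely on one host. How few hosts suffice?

Total = 18 + 15 + 6 + 5 + 5 + 4 + 3 + 3 = 59 GB.
Lower bound: ⌈59/24⌉ = 3 hosts.
A packing using 3 hosts:
  host 1: 18 + 6 = 24
  host 2: 15 + 5 + 4 = 24
  host 3: 5 + 3 + 3 = 11
This matches the lower bound, so 3 is optimal.

3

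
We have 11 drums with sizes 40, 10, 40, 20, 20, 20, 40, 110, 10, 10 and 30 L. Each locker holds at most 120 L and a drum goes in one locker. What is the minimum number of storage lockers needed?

3

Total = 110 + 40 + 40 + 40 + 30 + 20 + 20 + 20 + 10 + 10 + 10 = 350 L.
Lower bound: ⌈350/120⌉ = 3 storage lockers.
A packing using 3 storage lockers:
  locker 1: 110 + 10 = 120
  locker 2: 40 + 40 + 40 = 120
  locker 3: 30 + 20 + 20 + 20 + 10 + 10 = 110
This matches the lower bound, so 3 is optimal.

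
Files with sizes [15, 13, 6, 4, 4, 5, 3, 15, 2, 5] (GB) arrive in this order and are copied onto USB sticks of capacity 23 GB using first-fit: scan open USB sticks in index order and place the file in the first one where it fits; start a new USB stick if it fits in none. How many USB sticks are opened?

4

  15 → USB stick 1 (new)  [load 15/23]
  13 → USB stick 2 (new)  [load 13/23]
  6 → USB stick 1  [load 21/23]
  4 → USB stick 2  [load 17/23]
  4 → USB stick 2  [load 21/23]
  5 → USB stick 3 (new)  [load 5/23]
  3 → USB stick 3  [load 8/23]
  15 → USB stick 3  [load 23/23]
  2 → USB stick 1  [load 23/23]
  5 → USB stick 4 (new)  [load 5/23]
4 USB sticks opened.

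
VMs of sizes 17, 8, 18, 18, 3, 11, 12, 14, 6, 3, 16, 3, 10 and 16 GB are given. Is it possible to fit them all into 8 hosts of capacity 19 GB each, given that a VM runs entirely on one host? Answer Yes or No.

Total = 155 GB; ⌈155/19⌉ = 9.
At least 9 hosts are required, but only 8 are allowed.

No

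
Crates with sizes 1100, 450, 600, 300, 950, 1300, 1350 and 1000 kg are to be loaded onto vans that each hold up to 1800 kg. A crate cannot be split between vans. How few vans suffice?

5

Total = 1350 + 1300 + 1100 + 1000 + 950 + 600 + 450 + 300 = 7050 kg.
Lower bound: ⌈7050/1800⌉ = 4 vans.
Also, 5 crates each exceed 900 kg, and no two of those can share a van, so at least 5 vans are needed.
A packing using 5 vans:
  van 1: 1350 + 450 = 1800
  van 2: 1300 + 300 = 1600
  van 3: 1100 + 600 = 1700
  van 4: 1000 = 1000
  van 5: 950 = 950
This matches the lower bound, so 5 is optimal.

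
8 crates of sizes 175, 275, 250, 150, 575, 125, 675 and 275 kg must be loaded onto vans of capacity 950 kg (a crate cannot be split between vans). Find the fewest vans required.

3

Total = 675 + 575 + 275 + 275 + 250 + 175 + 150 + 125 = 2500 kg.
Lower bound: ⌈2500/950⌉ = 3 vans.
A packing using 3 vans:
  van 1: 675 + 275 = 950
  van 2: 575 + 275 = 850
  van 3: 250 + 175 + 150 + 125 = 700
This matches the lower bound, so 3 is optimal.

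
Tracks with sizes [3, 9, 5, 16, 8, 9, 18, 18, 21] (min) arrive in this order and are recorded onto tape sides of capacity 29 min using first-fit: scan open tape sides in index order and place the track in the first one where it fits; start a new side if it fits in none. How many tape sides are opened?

  3 → side 1 (new)  [load 3/29]
  9 → side 1  [load 12/29]
  5 → side 1  [load 17/29]
  16 → side 2 (new)  [load 16/29]
  8 → side 1  [load 25/29]
  9 → side 2  [load 25/29]
  18 → side 3 (new)  [load 18/29]
  18 → side 4 (new)  [load 18/29]
  21 → side 5 (new)  [load 21/29]
5 tape sides opened.

5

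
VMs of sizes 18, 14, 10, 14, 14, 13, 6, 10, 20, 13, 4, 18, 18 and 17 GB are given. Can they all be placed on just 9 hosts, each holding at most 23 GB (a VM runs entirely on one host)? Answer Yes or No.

No

Total = 189 GB; ⌈189/23⌉ = 9.
10 VMs each exceed half the capacity and cannot share a host, forcing at least 10 hosts.
At least 10 hosts are required, but only 9 are allowed.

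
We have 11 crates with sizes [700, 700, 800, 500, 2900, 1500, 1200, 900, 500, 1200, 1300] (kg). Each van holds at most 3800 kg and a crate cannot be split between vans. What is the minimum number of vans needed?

4

Total = 2900 + 1500 + 1300 + 1200 + 1200 + 900 + 800 + 700 + 700 + 500 + 500 = 12200 kg.
Lower bound: ⌈12200/3800⌉ = 4 vans.
A packing using 4 vans:
  van 1: 2900 + 900 = 3800
  van 2: 1500 + 1300 + 800 = 3600
  van 3: 1200 + 1200 + 700 + 700 = 3800
  van 4: 500 + 500 = 1000
This matches the lower bound, so 4 is optimal.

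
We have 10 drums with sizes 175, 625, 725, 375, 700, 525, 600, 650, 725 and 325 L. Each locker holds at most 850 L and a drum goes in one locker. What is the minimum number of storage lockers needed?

8

Total = 725 + 725 + 700 + 650 + 625 + 600 + 525 + 375 + 325 + 175 = 5425 L.
Lower bound: ⌈5425/850⌉ = 7 storage lockers.
A packing using 8 storage lockers:
  locker 1: 725 = 725
  locker 2: 725 = 725
  locker 3: 700 = 700
  locker 4: 650 + 175 = 825
  locker 5: 625 = 625
  locker 6: 600 = 600
  locker 7: 525 + 325 = 850
  locker 8: 375 = 375
No arrangement into 7 storage lockers stays within capacity, so 8 is optimal.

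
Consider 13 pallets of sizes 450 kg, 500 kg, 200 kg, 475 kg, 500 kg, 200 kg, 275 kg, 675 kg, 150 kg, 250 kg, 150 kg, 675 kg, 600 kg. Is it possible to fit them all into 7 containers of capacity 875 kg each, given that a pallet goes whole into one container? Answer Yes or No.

A valid assignment using 7 containers:
  container 1: 675 + 200 = 875
  container 2: 675 + 200 = 875
  container 3: 600 + 275 = 875
  container 4: 500 + 250 = 750
  container 5: 500 + 150 + 150 = 800
  container 6: 475 = 475
  container 7: 450 = 450
Every load is within 875 kg, so 7 containers suffice.

Yes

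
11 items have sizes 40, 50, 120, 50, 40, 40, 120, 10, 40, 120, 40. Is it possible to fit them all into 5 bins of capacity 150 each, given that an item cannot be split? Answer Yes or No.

Total = 670; ⌈670/150⌉ = 5.
The bound of 5 does not rule out 5, but exhaustive search shows no assignment into 5 bins of capacity 150 exists — the minimum is 6.

No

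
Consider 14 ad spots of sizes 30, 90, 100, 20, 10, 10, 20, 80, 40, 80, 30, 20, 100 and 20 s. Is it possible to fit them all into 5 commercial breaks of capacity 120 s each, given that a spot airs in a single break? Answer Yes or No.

No

Total = 650 s; ⌈650/120⌉ = 6.
At least 6 commercial breaks are required, but only 5 are allowed.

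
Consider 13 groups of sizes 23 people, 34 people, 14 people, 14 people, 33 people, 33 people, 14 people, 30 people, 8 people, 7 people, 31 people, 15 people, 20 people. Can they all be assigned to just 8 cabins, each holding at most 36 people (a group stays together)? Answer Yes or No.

No

Total = 276 people; ⌈276/36⌉ = 8.
The bound of 8 does not rule out 8, but exhaustive search shows no assignment into 8 cabins of capacity 36 people exists — the minimum is 9.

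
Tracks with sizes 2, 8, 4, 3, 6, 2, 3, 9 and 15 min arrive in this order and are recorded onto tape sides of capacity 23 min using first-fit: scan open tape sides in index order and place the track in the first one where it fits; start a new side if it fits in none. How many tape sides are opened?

  2 → side 1 (new)  [load 2/23]
  8 → side 1  [load 10/23]
  4 → side 1  [load 14/23]
  3 → side 1  [load 17/23]
  6 → side 1  [load 23/23]
  2 → side 2 (new)  [load 2/23]
  3 → side 2  [load 5/23]
  9 → side 2  [load 14/23]
  15 → side 3 (new)  [load 15/23]
3 tape sides opened.

3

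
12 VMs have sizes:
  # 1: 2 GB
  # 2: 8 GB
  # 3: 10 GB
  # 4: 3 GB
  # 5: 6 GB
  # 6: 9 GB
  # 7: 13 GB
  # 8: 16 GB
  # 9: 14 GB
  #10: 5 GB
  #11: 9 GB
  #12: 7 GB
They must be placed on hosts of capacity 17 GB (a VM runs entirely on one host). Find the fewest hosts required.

Total = 16 + 14 + 13 + 10 + 9 + 9 + 8 + 7 + 6 + 5 + 3 + 2 = 102 GB.
Lower bound: ⌈102/17⌉ = 6 hosts.
A packing using 7 hosts:
  host 1: 16 = 16
  host 2: 14 + 3 = 17
  host 3: 13 + 2 = 15
  host 4: 10 + 7 = 17
  host 5: 9 + 8 = 17
  host 6: 9 + 6 = 15
  host 7: 5 = 5
No arrangement into 6 hosts stays within capacity, so 7 is optimal.

7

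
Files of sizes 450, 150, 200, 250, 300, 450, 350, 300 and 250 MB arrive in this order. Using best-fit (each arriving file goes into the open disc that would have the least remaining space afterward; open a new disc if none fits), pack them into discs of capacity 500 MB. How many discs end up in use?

7

  450 → disc 1 (new)  [load 450/500]
  150 → disc 2 (new)  [load 150/500]
  200 → disc 2  [load 350/500]
  250 → disc 3 (new)  [load 250/500]
  300 → disc 4 (new)  [load 300/500]
  450 → disc 5 (new)  [load 450/500]
  350 → disc 6 (new)  [load 350/500]
  300 → disc 7 (new)  [load 300/500]
  250 → disc 3  [load 500/500]
7 discs opened.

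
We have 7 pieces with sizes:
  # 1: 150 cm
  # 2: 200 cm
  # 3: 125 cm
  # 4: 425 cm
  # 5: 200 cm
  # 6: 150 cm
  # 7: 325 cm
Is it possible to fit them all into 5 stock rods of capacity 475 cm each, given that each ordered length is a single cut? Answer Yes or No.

A valid assignment using 4 stock rods:
  stock rod 1: 425 = 425
  stock rod 2: 325 + 150 = 475
  stock rod 3: 200 + 200 = 400
  stock rod 4: 150 + 125 = 275
That uses only 4 ≤ 5, so 5 stock rods are enough.

Yes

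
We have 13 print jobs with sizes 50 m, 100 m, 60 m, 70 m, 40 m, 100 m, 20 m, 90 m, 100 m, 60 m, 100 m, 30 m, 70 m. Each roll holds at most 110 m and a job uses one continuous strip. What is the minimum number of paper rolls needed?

Total = 100 + 100 + 100 + 100 + 90 + 70 + 70 + 60 + 60 + 50 + 40 + 30 + 20 = 890 m.
Lower bound: ⌈890/110⌉ = 9 paper rolls.
A packing using 9 paper rolls:
  roll 1: 100 = 100
  roll 2: 100 = 100
  roll 3: 100 = 100
  roll 4: 100 = 100
  roll 5: 90 + 20 = 110
  roll 6: 70 + 40 = 110
  roll 7: 70 + 30 = 100
  roll 8: 60 + 50 = 110
  roll 9: 60 = 60
This matches the lower bound, so 9 is optimal.

9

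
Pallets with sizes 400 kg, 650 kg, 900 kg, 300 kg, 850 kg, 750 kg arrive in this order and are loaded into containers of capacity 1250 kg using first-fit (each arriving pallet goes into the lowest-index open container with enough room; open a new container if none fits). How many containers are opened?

  400 → container 1 (new)  [load 400/1250]
  650 → container 1  [load 1050/1250]
  900 → container 2 (new)  [load 900/1250]
  300 → container 2  [load 1200/1250]
  850 → container 3 (new)  [load 850/1250]
  750 → container 4 (new)  [load 750/1250]
4 containers opened.

4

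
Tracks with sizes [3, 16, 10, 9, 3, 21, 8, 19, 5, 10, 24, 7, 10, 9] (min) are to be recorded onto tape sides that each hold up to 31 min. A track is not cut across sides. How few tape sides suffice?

5

Total = 24 + 21 + 19 + 16 + 10 + 10 + 10 + 9 + 9 + 8 + 7 + 5 + 3 + 3 = 154 min.
Lower bound: ⌈154/31⌉ = 5 tape sides.
A packing using 5 tape sides:
  side 1: 24 + 7 = 31
  side 2: 21 + 10 = 31
  side 3: 19 + 9 + 3 = 31
  side 4: 16 + 10 + 5 = 31
  side 5: 10 + 9 + 8 + 3 = 30
This matches the lower bound, so 5 is optimal.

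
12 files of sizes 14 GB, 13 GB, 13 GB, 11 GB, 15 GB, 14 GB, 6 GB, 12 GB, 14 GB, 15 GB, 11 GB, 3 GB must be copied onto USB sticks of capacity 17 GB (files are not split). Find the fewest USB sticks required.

10

Total = 15 + 15 + 14 + 14 + 14 + 13 + 13 + 12 + 11 + 11 + 6 + 3 = 141 GB.
Lower bound: ⌈141/17⌉ = 9 USB sticks.
Also, 10 files each exceed 17/2 GB, and no two of those can share a USB stick, so at least 10 USB sticks are needed.
A packing using 10 USB sticks:
  USB stick 1: 15 = 15
  USB stick 2: 15 = 15
  USB stick 3: 14 + 3 = 17
  USB stick 4: 14 = 14
  USB stick 5: 14 = 14
  USB stick 6: 13 = 13
  USB stick 7: 13 = 13
  USB stick 8: 12 = 12
  USB stick 9: 11 + 6 = 17
  USB stick 10: 11 = 11
This matches the lower bound, so 10 is optimal.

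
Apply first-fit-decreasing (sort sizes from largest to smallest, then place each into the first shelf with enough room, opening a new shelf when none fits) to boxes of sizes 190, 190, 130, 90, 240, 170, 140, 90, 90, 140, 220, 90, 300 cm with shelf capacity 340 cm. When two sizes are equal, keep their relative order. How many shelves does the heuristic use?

Sorted descending: 300, 240, 220, 190, 190, 170, 140, 140, 130, 90, 90, 90, 90.
  300 → shelf 1 (new)  [load 300/340]
  240 → shelf 2 (new)  [load 240/340]
  220 → shelf 3 (new)  [load 220/340]
  190 → shelf 4 (new)  [load 190/340]
  190 → shelf 5 (new)  [load 190/340]
  170 → shelf 6 (new)  [load 170/340]
  140 → shelf 4  [load 330/340]
  140 → shelf 5  [load 330/340]
  130 → shelf 6  [load 300/340]
  90 → shelf 2  [load 330/340]
  90 → shelf 3  [load 310/340]
  90 → shelf 7 (new)  [load 90/340]
  90 → shelf 7  [load 180/340]
7 shelves opened.

7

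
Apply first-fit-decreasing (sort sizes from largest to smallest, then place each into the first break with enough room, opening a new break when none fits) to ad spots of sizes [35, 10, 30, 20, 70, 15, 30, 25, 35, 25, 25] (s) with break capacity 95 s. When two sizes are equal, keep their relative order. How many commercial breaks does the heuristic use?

4

Sorted descending: 70, 35, 35, 30, 30, 25, 25, 25, 20, 15, 10.
  70 → break 1 (new)  [load 70/95]
  35 → break 2 (new)  [load 35/95]
  35 → break 2  [load 70/95]
  30 → break 3 (new)  [load 30/95]
  30 → break 3  [load 60/95]
  25 → break 1  [load 95/95]
  25 → break 2  [load 95/95]
  25 → break 3  [load 85/95]
  20 → break 4 (new)  [load 20/95]
  15 → break 4  [load 35/95]
  10 → break 3  [load 95/95]
4 commercial breaks opened.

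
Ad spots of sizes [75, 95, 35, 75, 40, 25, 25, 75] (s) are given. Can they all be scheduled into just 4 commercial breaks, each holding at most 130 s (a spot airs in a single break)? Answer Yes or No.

A valid assignment using 4 commercial breaks:
  break 1: 95 + 35 = 130
  break 2: 75 + 40 = 115
  break 3: 75 + 25 + 25 = 125
  break 4: 75 = 75
Every load is within 130 s, so 4 commercial breaks suffice.

Yes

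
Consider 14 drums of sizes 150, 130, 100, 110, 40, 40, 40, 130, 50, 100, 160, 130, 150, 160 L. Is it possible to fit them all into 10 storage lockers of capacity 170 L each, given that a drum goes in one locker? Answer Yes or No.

A valid assignment using 10 storage lockers:
  locker 1: 160 = 160
  locker 2: 160 = 160
  locker 3: 150 = 150
  locker 4: 150 = 150
  locker 5: 130 + 40 = 170
  locker 6: 130 + 40 = 170
  locker 7: 130 + 40 = 170
  locker 8: 110 + 50 = 160
  locker 9: 100 = 100
  locker 10: 100 = 100
Every load is within 170 L, so 10 storage lockers suffice.

Yes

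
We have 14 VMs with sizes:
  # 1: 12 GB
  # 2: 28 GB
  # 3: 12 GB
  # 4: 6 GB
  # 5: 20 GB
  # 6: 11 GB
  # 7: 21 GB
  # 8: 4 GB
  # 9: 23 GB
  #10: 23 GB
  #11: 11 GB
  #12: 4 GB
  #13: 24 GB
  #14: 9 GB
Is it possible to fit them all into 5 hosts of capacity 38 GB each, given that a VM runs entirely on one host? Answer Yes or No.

No

Total = 208 GB; ⌈208/38⌉ = 6.
At least 6 hosts are required, but only 5 are allowed.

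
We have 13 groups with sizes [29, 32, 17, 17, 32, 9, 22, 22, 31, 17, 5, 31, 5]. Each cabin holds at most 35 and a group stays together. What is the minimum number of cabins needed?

Total = 32 + 32 + 31 + 31 + 29 + 22 + 22 + 17 + 17 + 17 + 9 + 5 + 5 = 269.
Lower bound: ⌈269/35⌉ = 8 cabins.
A packing using 9 cabins:
  cabin 1: 32 = 32
  cabin 2: 32 = 32
  cabin 3: 31 = 31
  cabin 4: 31 = 31
  cabin 5: 29 + 5 = 34
  cabin 6: 22 + 9 = 31
  cabin 7: 22 + 5 = 27
  cabin 8: 17 + 17 = 34
  cabin 9: 17 = 17
No arrangement into 8 cabins stays within capacity, so 9 is optimal.

9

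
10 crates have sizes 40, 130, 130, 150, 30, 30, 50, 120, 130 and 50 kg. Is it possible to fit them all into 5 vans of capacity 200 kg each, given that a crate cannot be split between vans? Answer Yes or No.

Yes

A valid assignment using 5 vans:
  van 1: 150 + 50 = 200
  van 2: 130 + 50 = 180
  van 3: 130 + 40 + 30 = 200
  van 4: 130 + 30 = 160
  van 5: 120 = 120
Every load is within 200 kg, so 5 vans suffice.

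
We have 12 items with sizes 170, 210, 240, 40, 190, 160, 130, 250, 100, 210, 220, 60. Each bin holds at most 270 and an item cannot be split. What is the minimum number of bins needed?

9

Total = 250 + 240 + 220 + 210 + 210 + 190 + 170 + 160 + 130 + 100 + 60 + 40 = 1980.
Lower bound: ⌈1980/270⌉ = 8 bins.
A packing using 9 bins:
  bin 1: 250 = 250
  bin 2: 240 = 240
  bin 3: 220 + 40 = 260
  bin 4: 210 + 60 = 270
  bin 5: 210 = 210
  bin 6: 190 = 190
  bin 7: 170 + 100 = 270
  bin 8: 160 = 160
  bin 9: 130 = 130
No arrangement into 8 bins stays within capacity, so 9 is optimal.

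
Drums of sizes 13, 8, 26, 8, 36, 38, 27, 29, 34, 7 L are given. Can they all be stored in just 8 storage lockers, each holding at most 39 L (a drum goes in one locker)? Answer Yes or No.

Yes

A valid assignment using 7 storage lockers:
  locker 1: 38 = 38
  locker 2: 36 = 36
  locker 3: 34 = 34
  locker 4: 29 + 8 = 37
  locker 5: 27 + 8 = 35
  locker 6: 26 + 13 = 39
  locker 7: 7 = 7
That uses only 7 ≤ 8, so 8 storage lockers are enough.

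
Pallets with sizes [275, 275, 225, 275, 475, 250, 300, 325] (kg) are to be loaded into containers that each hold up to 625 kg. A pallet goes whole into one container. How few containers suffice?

Total = 475 + 325 + 300 + 275 + 275 + 275 + 250 + 225 = 2400 kg.
Lower bound: ⌈2400/625⌉ = 4 containers.
A packing using 5 containers:
  container 1: 475 = 475
  container 2: 325 + 300 = 625
  container 3: 275 + 275 = 550
  container 4: 275 + 250 = 525
  container 5: 225 = 225
No arrangement into 4 containers stays within capacity, so 5 is optimal.

5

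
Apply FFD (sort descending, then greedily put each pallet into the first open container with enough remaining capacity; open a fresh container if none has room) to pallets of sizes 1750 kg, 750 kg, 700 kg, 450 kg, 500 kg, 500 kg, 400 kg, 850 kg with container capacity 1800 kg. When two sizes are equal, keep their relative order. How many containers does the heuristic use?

4

Sorted descending: 1750, 850, 750, 700, 500, 500, 450, 400.
  1750 → container 1 (new)  [load 1750/1800]
  850 → container 2 (new)  [load 850/1800]
  750 → container 2  [load 1600/1800]
  700 → container 3 (new)  [load 700/1800]
  500 → container 3  [load 1200/1800]
  500 → container 3  [load 1700/1800]
  450 → container 4 (new)  [load 450/1800]
  400 → container 4  [load 850/1800]
4 containers opened.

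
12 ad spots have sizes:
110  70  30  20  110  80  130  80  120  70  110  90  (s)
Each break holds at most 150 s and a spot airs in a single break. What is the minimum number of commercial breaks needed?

Total = 130 + 120 + 110 + 110 + 110 + 90 + 80 + 80 + 70 + 70 + 30 + 20 = 1020 s.
Lower bound: ⌈1020/150⌉ = 7 commercial breaks.
Also, 8 ad spots each exceed 75 s, and no two of those can share a break, so at least 8 commercial breaks are needed.
A packing using 8 commercial breaks:
  break 1: 130 + 20 = 150
  break 2: 120 + 30 = 150
  break 3: 110 = 110
  break 4: 110 = 110
  break 5: 110 = 110
  break 6: 90 = 90
  break 7: 80 + 70 = 150
  break 8: 80 + 70 = 150
This matches the lower bound, so 8 is optimal.

8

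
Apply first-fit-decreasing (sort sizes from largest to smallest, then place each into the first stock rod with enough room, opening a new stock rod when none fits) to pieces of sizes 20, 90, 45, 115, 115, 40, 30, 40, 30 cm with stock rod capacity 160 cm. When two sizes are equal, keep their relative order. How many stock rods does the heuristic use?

Sorted descending: 115, 115, 90, 45, 40, 40, 30, 30, 20.
  115 → stock rod 1 (new)  [load 115/160]
  115 → stock rod 2 (new)  [load 115/160]
  90 → stock rod 3 (new)  [load 90/160]
  45 → stock rod 1  [load 160/160]
  40 → stock rod 2  [load 155/160]
  40 → stock rod 3  [load 130/160]
  30 → stock rod 3  [load 160/160]
  30 → stock rod 4 (new)  [load 30/160]
  20 → stock rod 4  [load 50/160]
4 stock rods opened.

4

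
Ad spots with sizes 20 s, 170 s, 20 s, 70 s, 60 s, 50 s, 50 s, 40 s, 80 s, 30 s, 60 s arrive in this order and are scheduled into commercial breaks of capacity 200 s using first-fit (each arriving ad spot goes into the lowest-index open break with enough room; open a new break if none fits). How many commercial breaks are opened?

4

  20 → break 1 (new)  [load 20/200]
  170 → break 1  [load 190/200]
  20 → break 2 (new)  [load 20/200]
  70 → break 2  [load 90/200]
  60 → break 2  [load 150/200]
  50 → break 2  [load 200/200]
  50 → break 3 (new)  [load 50/200]
  40 → break 3  [load 90/200]
  80 → break 3  [load 170/200]
  30 → break 3  [load 200/200]
  60 → break 4 (new)  [load 60/200]
4 commercial breaks opened.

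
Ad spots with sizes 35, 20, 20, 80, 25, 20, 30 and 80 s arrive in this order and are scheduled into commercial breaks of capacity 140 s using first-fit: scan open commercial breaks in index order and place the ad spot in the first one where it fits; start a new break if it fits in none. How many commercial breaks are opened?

  35 → break 1 (new)  [load 35/140]
  20 → break 1  [load 55/140]
  20 → break 1  [load 75/140]
  80 → break 2 (new)  [load 80/140]
  25 → break 1  [load 100/140]
  20 → break 1  [load 120/140]
  30 → break 2  [load 110/140]
  80 → break 3 (new)  [load 80/140]
3 commercial breaks opened.

3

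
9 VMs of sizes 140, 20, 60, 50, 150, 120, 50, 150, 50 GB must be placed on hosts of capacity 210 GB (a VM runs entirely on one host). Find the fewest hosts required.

Total = 150 + 150 + 140 + 120 + 60 + 50 + 50 + 50 + 20 = 790 GB.
Lower bound: ⌈790/210⌉ = 4 hosts.
A packing using 4 hosts:
  host 1: 150 + 60 = 210
  host 2: 150 + 50 = 200
  host 3: 140 + 50 + 20 = 210
  host 4: 120 + 50 = 170
This matches the lower bound, so 4 is optimal.

4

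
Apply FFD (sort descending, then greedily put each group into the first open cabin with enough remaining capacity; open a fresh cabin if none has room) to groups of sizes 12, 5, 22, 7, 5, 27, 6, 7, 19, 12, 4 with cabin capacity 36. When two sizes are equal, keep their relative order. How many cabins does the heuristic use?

4

Sorted descending: 27, 22, 19, 12, 12, 7, 7, 6, 5, 5, 4.
  27 → cabin 1 (new)  [load 27/36]
  22 → cabin 2 (new)  [load 22/36]
  19 → cabin 3 (new)  [load 19/36]
  12 → cabin 2  [load 34/36]
  12 → cabin 3  [load 31/36]
  7 → cabin 1  [load 34/36]
  7 → cabin 4 (new)  [load 7/36]
  6 → cabin 4  [load 13/36]
  5 → cabin 3  [load 36/36]
  5 → cabin 4  [load 18/36]
  4 → cabin 4  [load 22/36]
4 cabins opened.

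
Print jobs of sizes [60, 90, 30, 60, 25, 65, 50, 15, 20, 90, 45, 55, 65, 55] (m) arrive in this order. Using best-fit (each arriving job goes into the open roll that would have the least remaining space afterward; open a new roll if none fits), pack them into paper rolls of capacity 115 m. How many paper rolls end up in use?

  60 → roll 1 (new)  [load 60/115]
  90 → roll 2 (new)  [load 90/115]
  30 → roll 1  [load 90/115]
  60 → roll 3 (new)  [load 60/115]
  25 → roll 1  [load 115/115]
  65 → roll 4 (new)  [load 65/115]
  50 → roll 4  [load 115/115]
  15 → roll 2  [load 105/115]
  20 → roll 3  [load 80/115]
  90 → roll 5 (new)  [load 90/115]
  45 → roll 6 (new)  [load 45/115]
  55 → roll 6  [load 100/115]
  65 → roll 7 (new)  [load 65/115]
  55 → roll 8 (new)  [load 55/115]
8 paper rolls opened.

8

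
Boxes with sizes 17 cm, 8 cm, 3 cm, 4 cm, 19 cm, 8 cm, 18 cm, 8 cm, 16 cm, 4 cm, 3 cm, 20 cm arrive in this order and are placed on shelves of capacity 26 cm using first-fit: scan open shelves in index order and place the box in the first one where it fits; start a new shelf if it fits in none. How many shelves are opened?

6

  17 → shelf 1 (new)  [load 17/26]
  8 → shelf 1  [load 25/26]
  3 → shelf 2 (new)  [load 3/26]
  4 → shelf 2  [load 7/26]
  19 → shelf 2  [load 26/26]
  8 → shelf 3 (new)  [load 8/26]
  18 → shelf 3  [load 26/26]
  8 → shelf 4 (new)  [load 8/26]
  16 → shelf 4  [load 24/26]
  4 → shelf 5 (new)  [load 4/26]
  3 → shelf 5  [load 7/26]
  20 → shelf 6 (new)  [load 20/26]
6 shelves opened.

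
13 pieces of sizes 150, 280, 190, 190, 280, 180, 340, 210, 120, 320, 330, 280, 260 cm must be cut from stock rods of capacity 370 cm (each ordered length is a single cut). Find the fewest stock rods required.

10

Total = 340 + 330 + 320 + 280 + 280 + 280 + 260 + 210 + 190 + 190 + 180 + 150 + 120 = 3130 cm.
Lower bound: ⌈3130/370⌉ = 9 stock rods.
Also, 10 pieces each exceed 185 cm, and no two of those can share a stock rod, so at least 10 stock rods are needed.
A packing using 10 stock rods:
  stock rod 1: 340 = 340
  stock rod 2: 330 = 330
  stock rod 3: 320 = 320
  stock rod 4: 280 = 280
  stock rod 5: 280 = 280
  stock rod 6: 280 = 280
  stock rod 7: 260 = 260
  stock rod 8: 210 + 150 = 360
  stock rod 9: 190 + 180 = 370
  stock rod 10: 190 + 120 = 310
This matches the lower bound, so 10 is optimal.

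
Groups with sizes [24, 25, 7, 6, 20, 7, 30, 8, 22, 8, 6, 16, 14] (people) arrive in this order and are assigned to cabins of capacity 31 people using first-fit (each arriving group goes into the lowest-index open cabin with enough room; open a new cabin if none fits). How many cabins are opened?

7

  24 → cabin 1 (new)  [load 24/31]
  25 → cabin 2 (new)  [load 25/31]
  7 → cabin 1  [load 31/31]
  6 → cabin 2  [load 31/31]
  20 → cabin 3 (new)  [load 20/31]
  7 → cabin 3  [load 27/31]
  30 → cabin 4 (new)  [load 30/31]
  8 → cabin 5 (new)  [load 8/31]
  22 → cabin 5  [load 30/31]
  8 → cabin 6 (new)  [load 8/31]
  6 → cabin 6  [load 14/31]
  16 → cabin 6  [load 30/31]
  14 → cabin 7 (new)  [load 14/31]
7 cabins opened.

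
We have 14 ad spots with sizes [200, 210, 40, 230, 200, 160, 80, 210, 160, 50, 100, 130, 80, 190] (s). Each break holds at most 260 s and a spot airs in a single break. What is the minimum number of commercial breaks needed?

9

Total = 230 + 210 + 210 + 200 + 200 + 190 + 160 + 160 + 130 + 100 + 80 + 80 + 50 + 40 = 2040 s.
Lower bound: ⌈2040/260⌉ = 8 commercial breaks.
A packing using 9 commercial breaks:
  break 1: 230 = 230
  break 2: 210 + 50 = 260
  break 3: 210 + 40 = 250
  break 4: 200 = 200
  break 5: 200 = 200
  break 6: 190 = 190
  break 7: 160 + 100 = 260
  break 8: 160 + 80 = 240
  break 9: 130 + 80 = 210
No arrangement into 8 commercial breaks stays within capacity, so 9 is optimal.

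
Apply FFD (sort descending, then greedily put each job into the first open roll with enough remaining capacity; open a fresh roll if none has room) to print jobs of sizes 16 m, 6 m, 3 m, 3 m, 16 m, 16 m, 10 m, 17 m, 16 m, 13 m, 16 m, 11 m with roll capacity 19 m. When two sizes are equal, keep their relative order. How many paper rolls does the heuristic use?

9

Sorted descending: 17, 16, 16, 16, 16, 16, 13, 11, 10, 6, 3, 3.
  17 → roll 1 (new)  [load 17/19]
  16 → roll 2 (new)  [load 16/19]
  16 → roll 3 (new)  [load 16/19]
  16 → roll 4 (new)  [load 16/19]
  16 → roll 5 (new)  [load 16/19]
  16 → roll 6 (new)  [load 16/19]
  13 → roll 7 (new)  [load 13/19]
  11 → roll 8 (new)  [load 11/19]
  10 → roll 9 (new)  [load 10/19]
  6 → roll 7  [load 19/19]
  3 → roll 2  [load 19/19]
  3 → roll 3  [load 19/19]
9 paper rolls opened.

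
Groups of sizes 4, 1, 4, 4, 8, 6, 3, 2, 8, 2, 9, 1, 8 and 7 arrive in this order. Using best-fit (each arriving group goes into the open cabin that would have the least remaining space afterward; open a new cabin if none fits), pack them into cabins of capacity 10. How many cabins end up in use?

  4 → cabin 1 (new)  [load 4/10]
  1 → cabin 1  [load 5/10]
  4 → cabin 1  [load 9/10]
  4 → cabin 2 (new)  [load 4/10]
  8 → cabin 3 (new)  [load 8/10]
  6 → cabin 2  [load 10/10]
  3 → cabin 4 (new)  [load 3/10]
  2 → cabin 3  [load 10/10]
  8 → cabin 5 (new)  [load 8/10]
  2 → cabin 5  [load 10/10]
  9 → cabin 6 (new)  [load 9/10]
  1 → cabin 1  [load 10/10]
  8 → cabin 7 (new)  [load 8/10]
  7 → cabin 4  [load 10/10]
7 cabins opened.

7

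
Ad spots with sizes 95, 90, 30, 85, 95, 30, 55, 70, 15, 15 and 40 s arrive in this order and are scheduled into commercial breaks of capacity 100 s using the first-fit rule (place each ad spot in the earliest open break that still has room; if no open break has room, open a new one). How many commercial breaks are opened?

7

  95 → break 1 (new)  [load 95/100]
  90 → break 2 (new)  [load 90/100]
  30 → break 3 (new)  [load 30/100]
  85 → break 4 (new)  [load 85/100]
  95 → break 5 (new)  [load 95/100]
  30 → break 3  [load 60/100]
  55 → break 6 (new)  [load 55/100]
  70 → break 7 (new)  [load 70/100]
  15 → break 3  [load 75/100]
  15 → break 3  [load 90/100]
  40 → break 6  [load 95/100]
7 commercial breaks opened.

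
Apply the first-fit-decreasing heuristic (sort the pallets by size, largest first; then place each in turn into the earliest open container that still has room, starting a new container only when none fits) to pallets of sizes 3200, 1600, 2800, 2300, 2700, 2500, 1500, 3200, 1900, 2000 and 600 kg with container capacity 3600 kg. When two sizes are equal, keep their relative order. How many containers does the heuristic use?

Sorted descending: 3200, 3200, 2800, 2700, 2500, 2300, 2000, 1900, 1600, 1500, 600.
  3200 → container 1 (new)  [load 3200/3600]
  3200 → container 2 (new)  [load 3200/3600]
  2800 → container 3 (new)  [load 2800/3600]
  2700 → container 4 (new)  [load 2700/3600]
  2500 → container 5 (new)  [load 2500/3600]
  2300 → container 6 (new)  [load 2300/3600]
  2000 → container 7 (new)  [load 2000/3600]
  1900 → container 8 (new)  [load 1900/3600]
  1600 → container 7  [load 3600/3600]
  1500 → container 8  [load 3400/3600]
  600 → container 3  [load 3400/3600]
8 containers opened.

8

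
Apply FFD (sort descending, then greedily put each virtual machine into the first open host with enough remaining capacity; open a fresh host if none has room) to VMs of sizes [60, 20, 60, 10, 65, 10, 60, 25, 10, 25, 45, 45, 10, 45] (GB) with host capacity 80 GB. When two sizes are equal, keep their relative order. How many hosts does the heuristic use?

7

Sorted descending: 65, 60, 60, 60, 45, 45, 45, 25, 25, 20, 10, 10, 10, 10.
  65 → host 1 (new)  [load 65/80]
  60 → host 2 (new)  [load 60/80]
  60 → host 3 (new)  [load 60/80]
  60 → host 4 (new)  [load 60/80]
  45 → host 5 (new)  [load 45/80]
  45 → host 6 (new)  [load 45/80]
  45 → host 7 (new)  [load 45/80]
  25 → host 5  [load 70/80]
  25 → host 6  [load 70/80]
  20 → host 2  [load 80/80]
  10 → host 1  [load 75/80]
  10 → host 3  [load 70/80]
  10 → host 3  [load 80/80]
  10 → host 4  [load 70/80]
7 hosts opened.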